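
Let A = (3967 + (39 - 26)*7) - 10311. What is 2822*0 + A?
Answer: -6253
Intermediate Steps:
A = -6253 (A = (3967 + 13*7) - 10311 = (3967 + 91) - 10311 = 4058 - 10311 = -6253)
2822*0 + A = 2822*0 - 6253 = 0 - 6253 = -6253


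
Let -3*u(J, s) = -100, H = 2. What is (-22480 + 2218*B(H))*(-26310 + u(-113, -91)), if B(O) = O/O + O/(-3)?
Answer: 5141450260/9 ≈ 5.7127e+8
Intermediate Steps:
u(J, s) = 100/3 (u(J, s) = -⅓*(-100) = 100/3)
B(O) = 1 - O/3 (B(O) = 1 + O*(-⅓) = 1 - O/3)
(-22480 + 2218*B(H))*(-26310 + u(-113, -91)) = (-22480 + 2218*(1 - ⅓*2))*(-26310 + 100/3) = (-22480 + 2218*(1 - ⅔))*(-78830/3) = (-22480 + 2218*(⅓))*(-78830/3) = (-22480 + 2218/3)*(-78830/3) = -65222/3*(-78830/3) = 5141450260/9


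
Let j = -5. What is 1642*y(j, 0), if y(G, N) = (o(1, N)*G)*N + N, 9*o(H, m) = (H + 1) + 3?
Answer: 0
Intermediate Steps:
o(H, m) = 4/9 + H/9 (o(H, m) = ((H + 1) + 3)/9 = ((1 + H) + 3)/9 = (4 + H)/9 = 4/9 + H/9)
y(G, N) = N + 5*G*N/9 (y(G, N) = ((4/9 + (⅑)*1)*G)*N + N = ((4/9 + ⅑)*G)*N + N = (5*G/9)*N + N = 5*G*N/9 + N = N + 5*G*N/9)
1642*y(j, 0) = 1642*((⅑)*0*(9 + 5*(-5))) = 1642*((⅑)*0*(9 - 25)) = 1642*((⅑)*0*(-16)) = 1642*0 = 0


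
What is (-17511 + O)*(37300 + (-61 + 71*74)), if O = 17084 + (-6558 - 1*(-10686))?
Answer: 157266593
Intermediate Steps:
O = 21212 (O = 17084 + (-6558 + 10686) = 17084 + 4128 = 21212)
(-17511 + O)*(37300 + (-61 + 71*74)) = (-17511 + 21212)*(37300 + (-61 + 71*74)) = 3701*(37300 + (-61 + 5254)) = 3701*(37300 + 5193) = 3701*42493 = 157266593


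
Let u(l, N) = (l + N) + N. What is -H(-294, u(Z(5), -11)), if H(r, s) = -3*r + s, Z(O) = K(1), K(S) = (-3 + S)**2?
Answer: -864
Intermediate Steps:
Z(O) = 4 (Z(O) = (-3 + 1)**2 = (-2)**2 = 4)
u(l, N) = l + 2*N (u(l, N) = (N + l) + N = l + 2*N)
H(r, s) = s - 3*r
-H(-294, u(Z(5), -11)) = -((4 + 2*(-11)) - 3*(-294)) = -((4 - 22) + 882) = -(-18 + 882) = -1*864 = -864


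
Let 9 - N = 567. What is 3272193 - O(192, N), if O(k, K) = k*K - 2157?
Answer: 3381486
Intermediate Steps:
N = -558 (N = 9 - 1*567 = 9 - 567 = -558)
O(k, K) = -2157 + K*k (O(k, K) = K*k - 2157 = -2157 + K*k)
3272193 - O(192, N) = 3272193 - (-2157 - 558*192) = 3272193 - (-2157 - 107136) = 3272193 - 1*(-109293) = 3272193 + 109293 = 3381486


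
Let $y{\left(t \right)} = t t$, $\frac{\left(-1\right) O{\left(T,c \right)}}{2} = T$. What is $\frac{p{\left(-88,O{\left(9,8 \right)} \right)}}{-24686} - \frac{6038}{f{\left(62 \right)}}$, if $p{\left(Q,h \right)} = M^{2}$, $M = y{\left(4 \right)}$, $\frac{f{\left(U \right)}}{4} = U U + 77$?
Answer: $- \frac{38267293}{96793806} \approx -0.39535$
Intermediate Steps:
$O{\left(T,c \right)} = - 2 T$
$f{\left(U \right)} = 308 + 4 U^{2}$ ($f{\left(U \right)} = 4 \left(U U + 77\right) = 4 \left(U^{2} + 77\right) = 4 \left(77 + U^{2}\right) = 308 + 4 U^{2}$)
$y{\left(t \right)} = t^{2}$
$M = 16$ ($M = 4^{2} = 16$)
$p{\left(Q,h \right)} = 256$ ($p{\left(Q,h \right)} = 16^{2} = 256$)
$\frac{p{\left(-88,O{\left(9,8 \right)} \right)}}{-24686} - \frac{6038}{f{\left(62 \right)}} = \frac{256}{-24686} - \frac{6038}{308 + 4 \cdot 62^{2}} = 256 \left(- \frac{1}{24686}\right) - \frac{6038}{308 + 4 \cdot 3844} = - \frac{128}{12343} - \frac{6038}{308 + 15376} = - \frac{128}{12343} - \frac{6038}{15684} = - \frac{128}{12343} - \frac{3019}{7842} = - \frac{38267293}{96793806}$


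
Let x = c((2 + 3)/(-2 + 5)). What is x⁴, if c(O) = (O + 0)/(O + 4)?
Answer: 625/83521 ≈ 0.0074831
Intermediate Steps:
c(O) = O/(4 + O)
x = 5/17 (x = ((2 + 3)/(-2 + 5))/(4 + (2 + 3)/(-2 + 5)) = (5/3)/(4 + 5/3) = (5*(⅓))/(4 + 5*(⅓)) = 5/(3*(4 + 5/3)) = 5/(3*(17/3)) = (5/3)*(3/17) = 5/17 ≈ 0.29412)
x⁴ = (5/17)⁴ = 625/83521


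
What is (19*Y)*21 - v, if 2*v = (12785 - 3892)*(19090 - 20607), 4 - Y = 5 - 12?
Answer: 13499459/2 ≈ 6.7497e+6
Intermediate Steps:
Y = 11 (Y = 4 - (5 - 12) = 4 - 1*(-7) = 4 + 7 = 11)
v = -13490681/2 (v = ((12785 - 3892)*(19090 - 20607))/2 = (8893*(-1517))/2 = (1/2)*(-13490681) = -13490681/2 ≈ -6.7453e+6)
(19*Y)*21 - v = (19*11)*21 - 1*(-13490681/2) = 209*21 + 13490681/2 = 4389 + 13490681/2 = 13499459/2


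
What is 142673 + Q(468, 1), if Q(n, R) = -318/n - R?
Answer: 11128363/78 ≈ 1.4267e+5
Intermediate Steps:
Q(n, R) = -R - 318/n
142673 + Q(468, 1) = 142673 + (-1*1 - 318/468) = 142673 + (-1 - 318*1/468) = 142673 + (-1 - 53/78) = 142673 - 131/78 = 11128363/78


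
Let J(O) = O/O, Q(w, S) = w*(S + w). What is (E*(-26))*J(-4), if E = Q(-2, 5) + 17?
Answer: -286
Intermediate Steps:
E = 11 (E = -2*(5 - 2) + 17 = -2*3 + 17 = -6 + 17 = 11)
J(O) = 1
(E*(-26))*J(-4) = (11*(-26))*1 = -286*1 = -286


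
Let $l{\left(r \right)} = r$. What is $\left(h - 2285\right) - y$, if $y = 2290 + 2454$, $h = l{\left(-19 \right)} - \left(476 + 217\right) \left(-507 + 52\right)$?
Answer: $308267$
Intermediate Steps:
$h = 315296$ ($h = -19 - \left(476 + 217\right) \left(-507 + 52\right) = -19 - 693 \left(-455\right) = -19 - -315315 = -19 + 315315 = 315296$)
$y = 4744$
$\left(h - 2285\right) - y = \left(315296 - 2285\right) - 4744 = 313011 - 4744 = 308267$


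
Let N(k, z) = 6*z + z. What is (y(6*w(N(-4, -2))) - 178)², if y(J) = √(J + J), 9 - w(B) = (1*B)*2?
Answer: 32128 - 712*√111 ≈ 24627.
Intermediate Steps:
N(k, z) = 7*z
w(B) = 9 - 2*B (w(B) = 9 - 1*B*2 = 9 - B*2 = 9 - 2*B)
y(J) = √2*√J (y(J) = √(2*J) = √2*√J)
(y(6*w(N(-4, -2))) - 178)² = (√2*√(6*(9 - 14*(-2))) - 178)² = (√2*√(6*(9 - 2*(-14))) - 178)² = (√2*√(6*(9 + 28)) - 178)² = (√2*√(6*37) - 178)² = (√2*√222 - 178)² = (2*√111 - 178)² = (-178 + 2*√111)²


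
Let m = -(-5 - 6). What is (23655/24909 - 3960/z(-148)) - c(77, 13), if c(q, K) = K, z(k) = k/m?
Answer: 4564088/16169 ≈ 282.27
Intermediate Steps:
m = 11 (m = -1*(-11) = 11)
z(k) = k/11
(23655/24909 - 3960/z(-148)) - c(77, 13) = (23655/24909 - 3960/((1/11)*(-148))) - 1*13 = (23655*(1/24909) - 3960/(-148/11)) - 13 = (415/437 - 3960*(-11/148)) - 13 = (415/437 + 10890/37) - 13 = 4774285/16169 - 13 = 4564088/16169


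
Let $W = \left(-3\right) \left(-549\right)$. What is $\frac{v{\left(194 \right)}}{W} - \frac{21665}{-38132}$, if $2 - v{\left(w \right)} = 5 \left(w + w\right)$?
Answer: $- \frac{12739187}{20934468} \approx -0.60853$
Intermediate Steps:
$W = 1647$
$v{\left(w \right)} = 2 - 10 w$ ($v{\left(w \right)} = 2 - 5 \left(w + w\right) = 2 - 5 \cdot 2 w = 2 - 10 w$)
$\frac{v{\left(194 \right)}}{W} - \frac{21665}{-38132} = \frac{2 - 1940}{1647} - \frac{21665}{-38132} = \left(2 - 1940\right) \frac{1}{1647} - - \frac{21665}{38132} = \left(-1938\right) \frac{1}{1647} + \frac{21665}{38132} = - \frac{646}{549} + \frac{21665}{38132} = - \frac{12739187}{20934468}$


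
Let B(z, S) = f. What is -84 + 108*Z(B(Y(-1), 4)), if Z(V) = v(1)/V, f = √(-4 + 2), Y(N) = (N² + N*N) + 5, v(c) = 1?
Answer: -84 - 54*I*√2 ≈ -84.0 - 76.368*I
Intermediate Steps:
Y(N) = 5 + 2*N² (Y(N) = (N² + N²) + 5 = 2*N² + 5 = 5 + 2*N²)
f = I*√2 (f = √(-2) = I*√2 ≈ 1.4142*I)
B(z, S) = I*√2
Z(V) = 1/V
-84 + 108*Z(B(Y(-1), 4)) = -84 + 108/((I*√2)) = -84 + 108*(-I*√2/2) = -84 - 54*I*√2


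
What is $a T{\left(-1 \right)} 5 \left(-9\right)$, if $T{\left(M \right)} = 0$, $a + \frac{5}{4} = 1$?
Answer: $0$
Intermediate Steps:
$a = - \frac{1}{4}$ ($a = - \frac{5}{4} + 1 = - \frac{1}{4} \approx -0.25$)
$a T{\left(-1 \right)} 5 \left(-9\right) = \left(- \frac{1}{4}\right) 0 \cdot 5 \left(-9\right) = 0 \cdot 5 \left(-9\right) = 0 \left(-9\right) = 0$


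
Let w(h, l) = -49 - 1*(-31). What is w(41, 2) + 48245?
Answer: 48227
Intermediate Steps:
w(h, l) = -18 (w(h, l) = -49 + 31 = -18)
w(41, 2) + 48245 = -18 + 48245 = 48227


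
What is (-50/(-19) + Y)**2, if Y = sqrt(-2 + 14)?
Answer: 6832/361 + 200*sqrt(3)/19 ≈ 37.157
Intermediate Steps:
Y = 2*sqrt(3) (Y = sqrt(12) = 2*sqrt(3) ≈ 3.4641)
(-50/(-19) + Y)**2 = (-50/(-19) + 2*sqrt(3))**2 = (-50*(-1/19) + 2*sqrt(3))**2 = (50/19 + 2*sqrt(3))**2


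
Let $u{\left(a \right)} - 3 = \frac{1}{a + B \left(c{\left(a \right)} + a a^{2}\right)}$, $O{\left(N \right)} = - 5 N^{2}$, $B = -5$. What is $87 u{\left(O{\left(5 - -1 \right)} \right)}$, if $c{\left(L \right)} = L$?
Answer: $\frac{2536982669}{9720240} \approx 261.0$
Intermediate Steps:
$u{\left(a \right)} = 3 + \frac{1}{- 5 a^{3} - 4 a}$ ($u{\left(a \right)} = 3 + \frac{1}{a - 5 \left(a + a a^{2}\right)} = 3 + \frac{1}{a - 5 \left(a + a^{3}\right)} = 3 + \frac{1}{a - \left(5 a + 5 a^{3}\right)} = 3 + \frac{1}{- 5 a^{3} - 4 a}$)
$87 u{\left(O{\left(5 - -1 \right)} \right)} = 87 \frac{-1 + 12 \left(- 5 \left(5 - -1\right)^{2}\right) + 15 \left(- 5 \left(5 - -1\right)^{2}\right)^{3}}{- 5 \left(5 - -1\right)^{2} \left(4 + 5 \left(- 5 \left(5 - -1\right)^{2}\right)^{2}\right)} = 87 \frac{-1 + 12 \left(- 5 \left(5 + 1\right)^{2}\right) + 15 \left(- 5 \left(5 + 1\right)^{2}\right)^{3}}{- 5 \left(5 + 1\right)^{2} \left(4 + 5 \left(- 5 \left(5 + 1\right)^{2}\right)^{2}\right)} = 87 \frac{-1 + 12 \left(- 5 \cdot 6^{2}\right) + 15 \left(- 5 \cdot 6^{2}\right)^{3}}{- 5 \cdot 6^{2} \left(4 + 5 \left(- 5 \cdot 6^{2}\right)^{2}\right)} = 87 \frac{-1 + 12 \left(\left(-5\right) 36\right) + 15 \left(\left(-5\right) 36\right)^{3}}{\left(-5\right) 36 \left(4 + 5 \left(\left(-5\right) 36\right)^{2}\right)} = 87 \frac{-1 + 12 \left(-180\right) + 15 \left(-180\right)^{3}}{\left(-180\right) \left(4 + 5 \left(-180\right)^{2}\right)} = 87 \left(- \frac{-1 - 2160 + 15 \left(-5832000\right)}{180 \left(4 + 5 \cdot 32400\right)}\right) = 87 \left(- \frac{-1 - 2160 - 87480000}{180 \left(4 + 162000\right)}\right) = 87 \left(\left(- \frac{1}{180}\right) \frac{1}{162004} \left(-87482161\right)\right) = 87 \cdot \frac{87482161}{29160720} = \frac{2536982669}{9720240}$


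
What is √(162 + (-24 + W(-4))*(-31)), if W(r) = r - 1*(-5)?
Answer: 5*√35 ≈ 29.580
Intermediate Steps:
W(r) = 5 + r (W(r) = r + 5 = 5 + r)
√(162 + (-24 + W(-4))*(-31)) = √(162 + (-24 + (5 - 4))*(-31)) = √(162 + (-24 + 1)*(-31)) = √(162 - 23*(-31)) = √(162 + 713) = √875 = 5*√35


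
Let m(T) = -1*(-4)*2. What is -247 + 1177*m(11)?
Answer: 9169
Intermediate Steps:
m(T) = 8 (m(T) = 4*2 = 8)
-247 + 1177*m(11) = -247 + 1177*8 = -247 + 9416 = 9169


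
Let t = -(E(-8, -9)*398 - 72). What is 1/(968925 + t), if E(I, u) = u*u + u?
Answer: 1/940341 ≈ 1.0634e-6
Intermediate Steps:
E(I, u) = u + u**2 (E(I, u) = u**2 + u = u + u**2)
t = -28584 (t = -(-9*(1 - 9)*398 - 72) = -(-9*(-8)*398 - 72) = -(72*398 - 72) = -(28656 - 72) = -1*28584 = -28584)
1/(968925 + t) = 1/(968925 - 28584) = 1/940341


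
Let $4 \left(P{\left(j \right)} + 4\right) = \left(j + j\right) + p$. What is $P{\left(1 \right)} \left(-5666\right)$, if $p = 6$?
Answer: $11332$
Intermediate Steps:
$P{\left(j \right)} = - \frac{5}{2} + \frac{j}{2}$ ($P{\left(j \right)} = -4 + \frac{\left(j + j\right) + 6}{4} = -4 + \frac{2 j + 6}{4} = -4 + \frac{6 + 2 j}{4} = -4 + \left(\frac{3}{2} + \frac{j}{2}\right) = - \frac{5}{2} + \frac{j}{2}$)
$P{\left(1 \right)} \left(-5666\right) = \left(- \frac{5}{2} + \frac{1}{2} \cdot 1\right) \left(-5666\right) = \left(- \frac{5}{2} + \frac{1}{2}\right) \left(-5666\right) = \left(-2\right) \left(-5666\right) = 11332$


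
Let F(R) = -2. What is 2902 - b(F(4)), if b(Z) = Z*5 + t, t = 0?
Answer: 2912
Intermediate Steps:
b(Z) = 5*Z (b(Z) = Z*5 + 0 = 5*Z + 0 = 5*Z)
2902 - b(F(4)) = 2902 - 5*(-2) = 2902 - 1*(-10) = 2902 + 10 = 2912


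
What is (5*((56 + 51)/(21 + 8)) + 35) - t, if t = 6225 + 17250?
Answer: -679225/29 ≈ -23422.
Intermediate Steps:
t = 23475
(5*((56 + 51)/(21 + 8)) + 35) - t = (5*((56 + 51)/(21 + 8)) + 35) - 1*23475 = (5*(107/29) + 35) - 23475 = (535/29 + 35) - 23475 = 1550/29 - 23475 = -679225/29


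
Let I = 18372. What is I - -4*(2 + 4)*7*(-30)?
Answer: 13332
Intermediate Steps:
I - -4*(2 + 4)*7*(-30) = 18372 - -4*(2 + 4)*7*(-30) = 18372 - -4*6*7*(-30) = 18372 - (-24*7)*(-30) = 18372 - (-168)*(-30) = 18372 - 1*5040 = 18372 - 5040 = 13332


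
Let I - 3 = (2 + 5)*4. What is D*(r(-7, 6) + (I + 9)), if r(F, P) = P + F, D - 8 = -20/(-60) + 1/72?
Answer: 7813/24 ≈ 325.54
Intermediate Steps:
I = 31 (I = 3 + (2 + 5)*4 = 3 + 7*4 = 3 + 28 = 31)
D = 601/72 (D = 8 + (-20/(-60) + 1/72) = 8 + (-20*(-1/60) + 1*(1/72)) = 8 + (1/3 + 1/72) = 8 + 25/72 = 601/72 ≈ 8.3472)
r(F, P) = F + P
D*(r(-7, 6) + (I + 9)) = 601*((-7 + 6) + (31 + 9))/72 = 601*(-1 + 40)/72 = (601/72)*39 = 7813/24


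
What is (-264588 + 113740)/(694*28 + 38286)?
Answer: -75424/28859 ≈ -2.6135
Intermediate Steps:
(-264588 + 113740)/(694*28 + 38286) = -150848/(19432 + 38286) = -150848/57718 = -150848*1/57718 = -75424/28859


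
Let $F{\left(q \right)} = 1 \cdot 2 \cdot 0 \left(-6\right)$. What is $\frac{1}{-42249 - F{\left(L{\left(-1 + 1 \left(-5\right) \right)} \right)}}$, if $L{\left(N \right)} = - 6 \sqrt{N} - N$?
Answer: $- \frac{1}{42249} \approx -2.3669 \cdot 10^{-5}$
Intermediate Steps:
$L{\left(N \right)} = - N - 6 \sqrt{N}$
$F{\left(q \right)} = 0$ ($F{\left(q \right)} = 2 \cdot 0 \left(-6\right) = 0 \left(-6\right) = 0$)
$\frac{1}{-42249 - F{\left(L{\left(-1 + 1 \left(-5\right) \right)} \right)}} = \frac{1}{-42249 - 0} = \frac{1}{-42249 + 0} = \frac{1}{-42249} = - \frac{1}{42249}$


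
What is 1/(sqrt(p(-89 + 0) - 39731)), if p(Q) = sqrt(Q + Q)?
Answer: 1/sqrt(-39731 + I*sqrt(178)) ≈ 8.4e-7 - 0.0050169*I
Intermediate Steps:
p(Q) = sqrt(2)*sqrt(Q) (p(Q) = sqrt(2*Q) = sqrt(2)*sqrt(Q))
1/(sqrt(p(-89 + 0) - 39731)) = 1/(sqrt(sqrt(2)*sqrt(-89 + 0) - 39731)) = 1/(sqrt(sqrt(2)*sqrt(-89) - 39731)) = 1/(sqrt(sqrt(2)*(I*sqrt(89)) - 39731)) = 1/(sqrt(I*sqrt(178) - 39731)) = 1/(sqrt(-39731 + I*sqrt(178))) = 1/sqrt(-39731 + I*sqrt(178))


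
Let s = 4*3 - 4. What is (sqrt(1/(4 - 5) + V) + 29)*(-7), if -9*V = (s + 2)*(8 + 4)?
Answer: -203 - 7*I*sqrt(129)/3 ≈ -203.0 - 26.502*I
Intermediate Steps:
s = 8 (s = 12 - 4 = 8)
V = -40/3 (V = -(8 + 2)*(8 + 4)/9 = -10*12/9 = -1/9*120 = -40/3 ≈ -13.333)
(sqrt(1/(4 - 5) + V) + 29)*(-7) = (sqrt(1/(4 - 5) - 40/3) + 29)*(-7) = (sqrt(1/(-1) - 40/3) + 29)*(-7) = (sqrt(-1 - 40/3) + 29)*(-7) = (sqrt(-43/3) + 29)*(-7) = (I*sqrt(129)/3 + 29)*(-7) = (29 + I*sqrt(129)/3)*(-7) = -203 - 7*I*sqrt(129)/3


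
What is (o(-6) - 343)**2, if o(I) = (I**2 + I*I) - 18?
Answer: 83521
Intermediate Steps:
o(I) = -18 + 2*I**2 (o(I) = (I**2 + I**2) - 18 = 2*I**2 - 18 = -18 + 2*I**2)
(o(-6) - 343)**2 = ((-18 + 2*(-6)**2) - 343)**2 = ((-18 + 2*36) - 343)**2 = ((-18 + 72) - 343)**2 = (54 - 343)**2 = (-289)**2 = 83521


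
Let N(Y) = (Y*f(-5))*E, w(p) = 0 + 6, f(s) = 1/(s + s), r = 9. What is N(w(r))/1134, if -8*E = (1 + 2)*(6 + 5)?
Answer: 11/5040 ≈ 0.0021825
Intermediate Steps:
f(s) = 1/(2*s)
E = -33/8 (E = -(1 + 2)*(6 + 5)/8 = -3*11/8 = -⅛*33 = -33/8 ≈ -4.1250)
w(p) = 6
N(Y) = 33*Y/80 (N(Y) = (Y*((½)/(-5)))*(-33/8) = (Y*((½)*(-⅕)))*(-33/8) = (Y*(-⅒))*(-33/8) = -Y/10*(-33/8) = 33*Y/80)
N(w(r))/1134 = ((33/80)*6)/1134 = (99/40)*(1/1134) = 11/5040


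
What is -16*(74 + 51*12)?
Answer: -10976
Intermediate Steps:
-16*(74 + 51*12) = -16*(74 + 612) = -16*686 = -10976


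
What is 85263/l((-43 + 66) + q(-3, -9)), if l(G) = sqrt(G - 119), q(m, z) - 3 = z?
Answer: -28421*I*sqrt(102)/34 ≈ -8442.3*I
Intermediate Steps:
q(m, z) = 3 + z
l(G) = sqrt(-119 + G)
85263/l((-43 + 66) + q(-3, -9)) = 85263/(sqrt(-119 + ((-43 + 66) + (3 - 9)))) = 85263/(sqrt(-119 + (23 - 6))) = 85263/(sqrt(-119 + 17)) = 85263/(sqrt(-102)) = 85263/((I*sqrt(102))) = 85263*(-I*sqrt(102)/102) = -28421*I*sqrt(102)/34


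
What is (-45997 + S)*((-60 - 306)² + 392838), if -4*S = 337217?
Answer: -137283833385/2 ≈ -6.8642e+10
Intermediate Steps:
S = -337217/4 (S = -¼*337217 = -337217/4 ≈ -84304.)
(-45997 + S)*((-60 - 306)² + 392838) = (-45997 - 337217/4)*((-60 - 306)² + 392838) = -521205*((-366)² + 392838)/4 = -521205*(133956 + 392838)/4 = -521205/4*526794 = -137283833385/2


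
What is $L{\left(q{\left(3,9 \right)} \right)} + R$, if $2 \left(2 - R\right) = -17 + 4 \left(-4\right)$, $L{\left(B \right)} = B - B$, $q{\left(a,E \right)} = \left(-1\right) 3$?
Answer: $\frac{37}{2} \approx 18.5$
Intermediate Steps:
$q{\left(a,E \right)} = -3$
$L{\left(B \right)} = 0$
$R = \frac{37}{2}$ ($R = 2 - \frac{-17 + 4 \left(-4\right)}{2} = 2 - \frac{-17 - 16}{2} = 2 - - \frac{33}{2} = 2 + \frac{33}{2} = \frac{37}{2} \approx 18.5$)
$L{\left(q{\left(3,9 \right)} \right)} + R = 0 + \frac{37}{2} = \frac{37}{2}$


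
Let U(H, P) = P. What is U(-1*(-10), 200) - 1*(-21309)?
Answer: 21509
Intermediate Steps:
U(-1*(-10), 200) - 1*(-21309) = 200 - 1*(-21309) = 200 + 21309 = 21509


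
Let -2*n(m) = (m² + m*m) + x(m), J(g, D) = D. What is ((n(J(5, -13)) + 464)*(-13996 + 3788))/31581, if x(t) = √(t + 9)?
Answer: -9440/99 + 32*I/99 ≈ -95.354 + 0.32323*I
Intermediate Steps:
x(t) = √(9 + t)
n(m) = -m² - √(9 + m)/2 (n(m) = -((m² + m*m) + √(9 + m))/2 = -((m² + m²) + √(9 + m))/2 = -(2*m² + √(9 + m))/2 = -(√(9 + m) + 2*m²)/2 = -m² - √(9 + m)/2)
((n(J(5, -13)) + 464)*(-13996 + 3788))/31581 = (((-1*(-13)² - √(9 - 13)/2) + 464)*(-13996 + 3788))/31581 = (((-1*169 - I) + 464)*(-10208))*(1/31581) = (((-169 - I) + 464)*(-10208))*(1/31581) = ((295 - I)*(-10208))*(1/31581) = (-3011360 + 10208*I)*(1/31581) = -9440/99 + 32*I/99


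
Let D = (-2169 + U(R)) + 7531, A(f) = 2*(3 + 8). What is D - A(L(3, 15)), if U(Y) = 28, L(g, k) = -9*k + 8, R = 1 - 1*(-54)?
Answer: 5368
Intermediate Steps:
R = 55 (R = 1 + 54 = 55)
L(g, k) = 8 - 9*k
A(f) = 22 (A(f) = 2*11 = 22)
D = 5390 (D = (-2169 + 28) + 7531 = -2141 + 7531 = 5390)
D - A(L(3, 15)) = 5390 - 1*22 = 5390 - 22 = 5368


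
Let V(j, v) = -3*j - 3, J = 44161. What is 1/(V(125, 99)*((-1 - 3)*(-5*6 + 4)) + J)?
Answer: 1/4849 ≈ 0.00020623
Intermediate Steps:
V(j, v) = -3 - 3*j
1/(V(125, 99)*((-1 - 3)*(-5*6 + 4)) + J) = 1/((-3 - 3*125)*((-1 - 3)*(-5*6 + 4)) + 44161) = 1/((-3 - 375)*(-4*(-30 + 4)) + 44161) = 1/(-(-1512)*(-26) + 44161) = 1/(-378*104 + 44161) = 1/(-39312 + 44161) = 1/4849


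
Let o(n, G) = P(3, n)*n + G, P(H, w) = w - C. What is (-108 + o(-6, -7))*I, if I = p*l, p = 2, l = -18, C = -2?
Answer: 3276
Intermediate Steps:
P(H, w) = 2 + w (P(H, w) = w - 1*(-2) = w + 2 = 2 + w)
o(n, G) = G + n*(2 + n) (o(n, G) = (2 + n)*n + G = n*(2 + n) + G = G + n*(2 + n))
I = -36 (I = 2*(-18) = -36)
(-108 + o(-6, -7))*I = (-108 + (-7 - 6*(2 - 6)))*(-36) = (-108 + (-7 - 6*(-4)))*(-36) = (-108 + (-7 + 24))*(-36) = (-108 + 17)*(-36) = -91*(-36) = 3276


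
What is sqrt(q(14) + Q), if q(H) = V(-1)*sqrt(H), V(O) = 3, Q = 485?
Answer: sqrt(485 + 3*sqrt(14)) ≈ 22.276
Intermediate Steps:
q(H) = 3*sqrt(H)
sqrt(q(14) + Q) = sqrt(3*sqrt(14) + 485) = sqrt(485 + 3*sqrt(14))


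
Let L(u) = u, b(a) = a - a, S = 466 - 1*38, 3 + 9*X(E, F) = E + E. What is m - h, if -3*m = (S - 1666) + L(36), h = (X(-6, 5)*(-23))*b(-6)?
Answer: 1202/3 ≈ 400.67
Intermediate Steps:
X(E, F) = -⅓ + 2*E/9 (X(E, F) = -⅓ + (E + E)/9 = -⅓ + (2*E)/9 = -⅓ + 2*E/9)
S = 428 (S = 466 - 38 = 428)
b(a) = 0
h = 0 (h = ((-⅓ + (2/9)*(-6))*(-23))*0 = ((-⅓ - 4/3)*(-23))*0 = -5/3*(-23)*0 = (115/3)*0 = 0)
m = 1202/3 (m = -((428 - 1666) + 36)/3 = -(-1238 + 36)/3 = -⅓*(-1202) = 1202/3 ≈ 400.67)
m - h = 1202/3 - 1*0 = 1202/3 + 0 = 1202/3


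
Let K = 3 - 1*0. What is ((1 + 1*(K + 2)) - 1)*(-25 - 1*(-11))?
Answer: -70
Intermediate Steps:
K = 3 (K = 3 + 0 = 3)
((1 + 1*(K + 2)) - 1)*(-25 - 1*(-11)) = ((1 + 1*(3 + 2)) - 1)*(-25 - 1*(-11)) = ((1 + 1*5) - 1)*(-25 + 11) = ((1 + 5) - 1)*(-14) = (6 - 1)*(-14) = 5*(-14) = -70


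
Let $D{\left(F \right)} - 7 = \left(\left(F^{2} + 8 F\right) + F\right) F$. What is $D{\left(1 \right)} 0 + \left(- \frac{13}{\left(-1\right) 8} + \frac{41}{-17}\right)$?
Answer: $- \frac{107}{136} \approx -0.78677$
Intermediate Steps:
$D{\left(F \right)} = 7 + F \left(F^{2} + 9 F\right)$ ($D{\left(F \right)} = 7 + \left(\left(F^{2} + 8 F\right) + F\right) F = 7 + \left(F^{2} + 9 F\right) F = 7 + F \left(F^{2} + 9 F\right)$)
$D{\left(1 \right)} 0 + \left(- \frac{13}{\left(-1\right) 8} + \frac{41}{-17}\right) = \left(7 + 1^{3} + 9 \cdot 1^{2}\right) 0 + \left(- \frac{13}{\left(-1\right) 8} + \frac{41}{-17}\right) = \left(7 + 1 + 9 \cdot 1\right) 0 - \left(\frac{41}{17} + \frac{13}{-8}\right) = \left(7 + 1 + 9\right) 0 - \frac{107}{136} = 17 \cdot 0 + \left(\frac{13}{8} - \frac{41}{17}\right) = 0 - \frac{107}{136} = - \frac{107}{136}$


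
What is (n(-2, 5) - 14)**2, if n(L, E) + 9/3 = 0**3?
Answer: 289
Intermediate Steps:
n(L, E) = -3 (n(L, E) = -3 + 0**3 = -3 + 0 = -3)
(n(-2, 5) - 14)**2 = (-3 - 14)**2 = (-17)**2 = 289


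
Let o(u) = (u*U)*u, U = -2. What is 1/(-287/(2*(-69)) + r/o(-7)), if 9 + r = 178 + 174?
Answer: -69/98 ≈ -0.70408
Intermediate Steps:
o(u) = -2*u**2 (o(u) = (u*(-2))*u = (-2*u)*u = -2*u**2)
r = 343 (r = -9 + (178 + 174) = -9 + 352 = 343)
1/(-287/(2*(-69)) + r/o(-7)) = 1/(-287/(2*(-69)) + 343/((-2*(-7)**2))) = 1/(-287/(-138) + 343/((-2*49))) = 1/(-287*(-1/138) + 343/(-98)) = 1/(287/138 + 343*(-1/98)) = 1/(287/138 - 7/2) = 1/(-98/69) = -69/98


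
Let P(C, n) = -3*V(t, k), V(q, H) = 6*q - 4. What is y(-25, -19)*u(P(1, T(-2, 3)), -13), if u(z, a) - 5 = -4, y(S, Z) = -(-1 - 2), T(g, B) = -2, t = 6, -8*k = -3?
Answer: 3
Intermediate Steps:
k = 3/8 (k = -⅛*(-3) = 3/8 ≈ 0.37500)
V(q, H) = -4 + 6*q
P(C, n) = -96 (P(C, n) = -3*(-4 + 6*6) = -3*(-4 + 36) = -3*32 = -96)
y(S, Z) = 3 (y(S, Z) = -1*(-3) = 3)
u(z, a) = 1 (u(z, a) = 5 - 4 = 1)
y(-25, -19)*u(P(1, T(-2, 3)), -13) = 3*1 = 3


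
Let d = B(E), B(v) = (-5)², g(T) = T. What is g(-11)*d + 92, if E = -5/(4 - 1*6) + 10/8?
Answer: -183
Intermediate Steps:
E = 15/4 (E = -5/(4 - 6) + 10*(⅛) = -5/(-2) + 5/4 = -5*(-½) + 5/4 = 5/2 + 5/4 = 15/4 ≈ 3.7500)
B(v) = 25
d = 25
g(-11)*d + 92 = -11*25 + 92 = -275 + 92 = -183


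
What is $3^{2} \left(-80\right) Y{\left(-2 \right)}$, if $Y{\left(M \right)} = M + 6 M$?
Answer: $10080$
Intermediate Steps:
$Y{\left(M \right)} = 7 M$
$3^{2} \left(-80\right) Y{\left(-2 \right)} = 3^{2} \left(-80\right) 7 \left(-2\right) = 9 \left(-80\right) \left(-14\right) = \left(-720\right) \left(-14\right) = 10080$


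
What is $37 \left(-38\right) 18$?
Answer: $-25308$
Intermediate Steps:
$37 \left(-38\right) 18 = \left(-1406\right) 18 = -25308$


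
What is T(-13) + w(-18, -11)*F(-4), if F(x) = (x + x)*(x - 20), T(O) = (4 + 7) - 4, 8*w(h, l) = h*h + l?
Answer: 7519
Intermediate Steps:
w(h, l) = l/8 + h²/8 (w(h, l) = (h*h + l)/8 = (h² + l)/8 = (l + h²)/8 = l/8 + h²/8)
T(O) = 7 (T(O) = 11 - 4 = 7)
F(x) = 2*x*(-20 + x) (F(x) = (2*x)*(-20 + x) = 2*x*(-20 + x))
T(-13) + w(-18, -11)*F(-4) = 7 + ((⅛)*(-11) + (⅛)*(-18)²)*(2*(-4)*(-20 - 4)) = 7 + (-11/8 + (⅛)*324)*(2*(-4)*(-24)) = 7 + (-11/8 + 81/2)*192 = 7 + (313/8)*192 = 7 + 7512 = 7519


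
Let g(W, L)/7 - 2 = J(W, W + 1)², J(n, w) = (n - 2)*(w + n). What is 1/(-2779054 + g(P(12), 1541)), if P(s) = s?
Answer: -1/2341540 ≈ -4.2707e-7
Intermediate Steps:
J(n, w) = (-2 + n)*(n + w)
g(W, L) = 14 + 7*(-2 + W² - 4*W + W*(1 + W))² (g(W, L) = 14 + 7*(W² - 2*W - 2*(W + 1) + W*(W + 1))² = 14 + 7*(W² - 2*W - 2*(1 + W) + W*(1 + W))² = 14 + 7*(W² - 2*W + (-2 - 2*W) + W*(1 + W))² = 14 + 7*(-2 + W² - 4*W + W*(1 + W))²)
1/(-2779054 + g(P(12), 1541)) = 1/(-2779054 + (14 + 7*(-2 - 3*12 + 2*12²)²)) = 1/(-2779054 + (14 + 7*(-2 - 36 + 2*144)²)) = 1/(-2779054 + (14 + 7*(-2 - 36 + 288)²)) = 1/(-2779054 + (14 + 7*250²)) = 1/(-2779054 + (14 + 7*62500)) = 1/(-2779054 + (14 + 437500)) = 1/(-2779054 + 437514) = 1/(-2341540) = -1/2341540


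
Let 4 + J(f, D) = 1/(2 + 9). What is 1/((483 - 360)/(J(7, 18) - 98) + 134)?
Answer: 1121/148861 ≈ 0.0075305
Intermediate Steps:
J(f, D) = -43/11 (J(f, D) = -4 + 1/(2 + 9) = -4 + 1/11 = -43/11)
1/((483 - 360)/(J(7, 18) - 98) + 134) = 1/((483 - 360)/(-43/11 - 98) + 134) = 1/(123/(-1121/11) + 134) = 1/(123*(-11/1121) + 134) = 1/(-1353/1121 + 134) = 1/(148861/1121) = 1121/148861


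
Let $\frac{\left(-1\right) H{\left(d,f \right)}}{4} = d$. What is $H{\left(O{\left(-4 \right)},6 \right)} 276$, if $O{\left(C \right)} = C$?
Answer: $4416$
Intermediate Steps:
$H{\left(d,f \right)} = - 4 d$
$H{\left(O{\left(-4 \right)},6 \right)} 276 = \left(-4\right) \left(-4\right) 276 = 16 \cdot 276 = 4416$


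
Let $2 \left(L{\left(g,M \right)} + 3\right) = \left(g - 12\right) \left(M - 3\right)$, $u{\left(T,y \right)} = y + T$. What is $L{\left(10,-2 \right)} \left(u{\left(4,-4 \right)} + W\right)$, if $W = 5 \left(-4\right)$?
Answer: $-40$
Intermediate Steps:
$W = -20$
$u{\left(T,y \right)} = T + y$
$L{\left(g,M \right)} = -3 + \frac{\left(-12 + g\right) \left(-3 + M\right)}{2}$ ($L{\left(g,M \right)} = -3 + \frac{\left(g - 12\right) \left(M - 3\right)}{2} = -3 + \frac{\left(-12 + g\right) \left(-3 + M\right)}{2}$)
$L{\left(10,-2 \right)} \left(u{\left(4,-4 \right)} + W\right) = \left(15 - -12 - 15 + \frac{1}{2} \left(-2\right) 10\right) \left(\left(4 - 4\right) - 20\right) = \left(15 + 12 - 15 - 10\right) \left(0 - 20\right) = 2 \left(-20\right) = -40$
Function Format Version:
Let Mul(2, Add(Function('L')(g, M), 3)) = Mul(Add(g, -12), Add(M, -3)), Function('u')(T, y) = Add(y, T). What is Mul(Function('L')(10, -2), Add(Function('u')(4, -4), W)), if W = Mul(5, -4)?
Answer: -40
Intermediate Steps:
W = -20
Function('u')(T, y) = Add(T, y)
Function('L')(g, M) = Add(-3, Mul(Rational(1, 2), Add(-12, g), Add(-3, M))) (Function('L')(g, M) = Add(-3, Mul(Rational(1, 2), Mul(Add(g, -12), Add(M, -3)))) = Add(-3, Mul(Rational(1, 2), Mul(Add(-12, g), Add(-3, M)))) = Add(-3, Mul(Rational(1, 2), Add(-12, g), Add(-3, M))))
Mul(Function('L')(10, -2), Add(Function('u')(4, -4), W)) = Mul(Add(15, Mul(-6, -2), Mul(Rational(-3, 2), 10), Mul(Rational(1, 2), -2, 10)), Add(Add(4, -4), -20)) = Mul(Add(15, 12, -15, -10), Add(0, -20)) = Mul(2, -20) = -40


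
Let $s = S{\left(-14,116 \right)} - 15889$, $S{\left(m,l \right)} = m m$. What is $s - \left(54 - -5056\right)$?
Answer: $-20803$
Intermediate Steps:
$S{\left(m,l \right)} = m^{2}$
$s = -15693$ ($s = \left(-14\right)^{2} - 15889 = 196 - 15889 = -15693$)
$s - \left(54 - -5056\right) = -15693 - \left(54 - -5056\right) = -15693 - \left(54 + 5056\right) = -15693 - 5110 = -20803$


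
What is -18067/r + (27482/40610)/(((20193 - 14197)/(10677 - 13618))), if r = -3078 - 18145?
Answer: 1341965368597/2583874357940 ≈ 0.51936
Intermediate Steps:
r = -21223
-18067/r + (27482/40610)/(((20193 - 14197)/(10677 - 13618))) = -18067/(-21223) + (27482/40610)/(((20193 - 14197)/(10677 - 13618))) = -18067*(-1/21223) + (27482*(1/40610))/((5996/(-2941))) = 18067/21223 + 13741/(20305*((5996*(-1/2941)))) = 18067/21223 + 13741/(20305*(-5996/2941)) = 18067/21223 + (13741/20305)*(-2941/5996) = 18067/21223 - 40412281/121748780 = 1341965368597/2583874357940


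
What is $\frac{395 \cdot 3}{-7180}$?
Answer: $- \frac{237}{1436} \approx -0.16504$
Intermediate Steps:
$\frac{395 \cdot 3}{-7180} = 1185 \left(- \frac{1}{7180}\right) = - \frac{237}{1436}$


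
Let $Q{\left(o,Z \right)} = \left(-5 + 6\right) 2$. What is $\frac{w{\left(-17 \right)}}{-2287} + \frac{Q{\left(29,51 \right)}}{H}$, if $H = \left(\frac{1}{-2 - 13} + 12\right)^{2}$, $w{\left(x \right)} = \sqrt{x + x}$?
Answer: $\frac{450}{32041} - \frac{i \sqrt{34}}{2287} \approx 0.014045 - 0.0025496 i$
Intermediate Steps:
$w{\left(x \right)} = \sqrt{2} \sqrt{x}$ ($w{\left(x \right)} = \sqrt{2 x} = \sqrt{2} \sqrt{x}$)
$H = \frac{32041}{225}$ ($H = \left(\frac{1}{-15} + 12\right)^{2} = \left(- \frac{1}{15} + 12\right)^{2} = \left(\frac{179}{15}\right)^{2} = \frac{32041}{225} \approx 142.4$)
$Q{\left(o,Z \right)} = 2$ ($Q{\left(o,Z \right)} = 1 \cdot 2 = 2$)
$\frac{w{\left(-17 \right)}}{-2287} + \frac{Q{\left(29,51 \right)}}{H} = \frac{\sqrt{2} \sqrt{-17}}{-2287} + \frac{2}{\frac{32041}{225}} = \sqrt{2} i \sqrt{17} \left(- \frac{1}{2287}\right) + 2 \cdot \frac{225}{32041} = i \sqrt{34} \left(- \frac{1}{2287}\right) + \frac{450}{32041} = - \frac{i \sqrt{34}}{2287} + \frac{450}{32041} = \frac{450}{32041} - \frac{i \sqrt{34}}{2287}$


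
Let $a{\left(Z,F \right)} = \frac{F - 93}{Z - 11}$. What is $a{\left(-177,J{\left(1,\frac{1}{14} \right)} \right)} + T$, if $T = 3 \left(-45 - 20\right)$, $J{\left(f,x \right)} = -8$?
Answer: $- \frac{36559}{188} \approx -194.46$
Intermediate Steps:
$a{\left(Z,F \right)} = \frac{-93 + F}{-11 + Z}$
$T = -195$ ($T = 3 \left(-65\right) = -195$)
$a{\left(-177,J{\left(1,\frac{1}{14} \right)} \right)} + T = \frac{-93 - 8}{-11 - 177} - 195 = \frac{1}{-188} \left(-101\right) - 195 = \left(- \frac{1}{188}\right) \left(-101\right) - 195 = \frac{101}{188} - 195 = - \frac{36559}{188}$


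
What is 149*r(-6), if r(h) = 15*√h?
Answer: 2235*I*√6 ≈ 5474.6*I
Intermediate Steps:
149*r(-6) = 149*(15*√(-6)) = 149*(15*(I*√6)) = 149*(15*I*√6) = 2235*I*√6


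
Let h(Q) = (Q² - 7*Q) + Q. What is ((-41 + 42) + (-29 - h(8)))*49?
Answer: -2156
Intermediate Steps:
h(Q) = Q² - 6*Q
((-41 + 42) + (-29 - h(8)))*49 = ((-41 + 42) + (-29 - 8*(-6 + 8)))*49 = (1 + (-29 - 8*2))*49 = (1 + (-29 - 1*16))*49 = (1 + (-29 - 16))*49 = (1 - 45)*49 = -44*49 = -2156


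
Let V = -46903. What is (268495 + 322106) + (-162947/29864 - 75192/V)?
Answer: 827256033537139/1400711192 ≈ 5.9060e+5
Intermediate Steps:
(268495 + 322106) + (-162947/29864 - 75192/V) = (268495 + 322106) + (-162947/29864 - 75192/(-46903)) = 590601 + (-162947*1/29864 - 75192*(-1/46903)) = 590601 + (-162947/29864 + 75192/46903) = 590601 - 5397169253/1400711192 = 827256033537139/1400711192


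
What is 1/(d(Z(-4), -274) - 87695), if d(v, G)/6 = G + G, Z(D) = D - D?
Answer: -1/90983 ≈ -1.0991e-5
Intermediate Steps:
Z(D) = 0
d(v, G) = 12*G (d(v, G) = 6*(G + G) = 6*(2*G) = 12*G)
1/(d(Z(-4), -274) - 87695) = 1/(12*(-274) - 87695) = 1/(-3288 - 87695) = 1/(-90983) = -1/90983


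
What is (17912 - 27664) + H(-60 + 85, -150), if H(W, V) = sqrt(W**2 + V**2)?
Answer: -9752 + 25*sqrt(37) ≈ -9599.9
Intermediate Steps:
H(W, V) = sqrt(V**2 + W**2)
(17912 - 27664) + H(-60 + 85, -150) = (17912 - 27664) + sqrt((-150)**2 + (-60 + 85)**2) = -9752 + sqrt(22500 + 25**2) = -9752 + sqrt(22500 + 625) = -9752 + sqrt(23125) = -9752 + 25*sqrt(37)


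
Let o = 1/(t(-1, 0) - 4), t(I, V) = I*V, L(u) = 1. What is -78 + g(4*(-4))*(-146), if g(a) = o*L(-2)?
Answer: -83/2 ≈ -41.500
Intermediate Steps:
o = -¼ (o = 1/(-1*0 - 4) = 1/(0 - 4) = 1/(-4) = -¼ ≈ -0.25000)
g(a) = -¼ (g(a) = -¼*1 = -¼)
-78 + g(4*(-4))*(-146) = -78 - ¼*(-146) = -78 + 73/2 = -83/2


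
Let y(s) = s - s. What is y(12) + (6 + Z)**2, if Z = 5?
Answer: 121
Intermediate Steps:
y(s) = 0
y(12) + (6 + Z)**2 = 0 + (6 + 5)**2 = 0 + 11**2 = 0 + 121 = 121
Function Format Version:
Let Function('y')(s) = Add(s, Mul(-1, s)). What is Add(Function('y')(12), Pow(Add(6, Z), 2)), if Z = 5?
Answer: 121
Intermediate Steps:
Function('y')(s) = 0
Add(Function('y')(12), Pow(Add(6, Z), 2)) = Add(0, Pow(Add(6, 5), 2)) = Add(0, Pow(11, 2)) = Add(0, 121) = 121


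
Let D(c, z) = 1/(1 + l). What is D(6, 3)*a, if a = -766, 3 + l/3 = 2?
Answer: 383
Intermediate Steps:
l = -3 (l = -9 + 3*2 = -9 + 6 = -3)
D(c, z) = -1/2 (D(c, z) = 1/(1 - 3) = 1/(-2) = -1/2)
D(6, 3)*a = -1/2*(-766) = 383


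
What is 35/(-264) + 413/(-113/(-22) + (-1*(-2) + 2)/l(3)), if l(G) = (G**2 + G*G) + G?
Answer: 50286649/649704 ≈ 77.399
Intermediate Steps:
l(G) = G + 2*G**2 (l(G) = (G**2 + G**2) + G = 2*G**2 + G = G + 2*G**2)
35/(-264) + 413/(-113/(-22) + (-1*(-2) + 2)/l(3)) = 35/(-264) + 413/(-113/(-22) + (-1*(-2) + 2)/((3*(1 + 2*3)))) = 35*(-1/264) + 413/(-113*(-1/22) + (2 + 2)/((3*(1 + 6)))) = -35/264 + 413/(113/22 + 4/((3*7))) = -35/264 + 413/(113/22 + 4/21) = -35/264 + 413/(2461/462) = -35/264 + 413*(462/2461) = -35/264 + 190806/2461 = 50286649/649704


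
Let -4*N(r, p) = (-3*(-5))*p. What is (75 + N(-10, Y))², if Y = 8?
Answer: 2025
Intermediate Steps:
N(r, p) = -15*p/4 (N(r, p) = -(-3*(-5))*p/4 = -15*p/4)
(75 + N(-10, Y))² = (75 - 15/4*8)² = (75 - 30)² = 45² = 2025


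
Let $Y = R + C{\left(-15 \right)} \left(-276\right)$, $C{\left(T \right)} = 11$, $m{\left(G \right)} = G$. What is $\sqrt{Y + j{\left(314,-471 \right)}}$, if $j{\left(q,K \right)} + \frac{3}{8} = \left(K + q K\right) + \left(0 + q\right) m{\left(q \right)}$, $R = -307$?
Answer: $\frac{3 i \sqrt{94422}}{4} \approx 230.46 i$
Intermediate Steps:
$j{\left(q,K \right)} = - \frac{3}{8} + K + q^{2} + K q$ ($j{\left(q,K \right)} = - \frac{3}{8} + \left(\left(K + q K\right) + \left(0 + q\right) q\right) = - \frac{3}{8} + \left(\left(K + K q\right) + q q\right) = - \frac{3}{8} + \left(\left(K + K q\right) + q^{2}\right) = - \frac{3}{8} + \left(K + q^{2} + K q\right) = - \frac{3}{8} + K + q^{2} + K q$)
$Y = -3343$ ($Y = -307 + 11 \left(-276\right) = -307 - 3036 = -3343$)
$\sqrt{Y + j{\left(314,-471 \right)}} = \sqrt{-3343 - \left(\frac{1186923}{8} - 98596\right)} = \sqrt{-3343 - \frac{398155}{8}} = \sqrt{- \frac{424899}{8}} = \frac{3 i \sqrt{94422}}{4}$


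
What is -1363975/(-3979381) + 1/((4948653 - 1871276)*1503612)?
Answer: 6311359185006872281/18413316098151356844 ≈ 0.34276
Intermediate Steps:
-1363975/(-3979381) + 1/((4948653 - 1871276)*1503612) = -1363975*(-1/3979381) + (1/1503612)/3077377 = 1363975/3979381 + (1/3077377)*(1/1503612) = 1363975/3979381 + 1/4627180985724 = 6311359185006872281/18413316098151356844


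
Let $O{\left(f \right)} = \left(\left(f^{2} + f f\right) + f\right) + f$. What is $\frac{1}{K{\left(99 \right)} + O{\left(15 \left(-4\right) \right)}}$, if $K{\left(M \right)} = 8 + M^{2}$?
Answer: $\frac{1}{16889} \approx 5.921 \cdot 10^{-5}$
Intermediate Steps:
$O{\left(f \right)} = 2 f + 2 f^{2}$ ($O{\left(f \right)} = \left(\left(f^{2} + f^{2}\right) + f\right) + f = \left(2 f^{2} + f\right) + f = \left(f + 2 f^{2}\right) + f = 2 f + 2 f^{2}$)
$\frac{1}{K{\left(99 \right)} + O{\left(15 \left(-4\right) \right)}} = \frac{1}{\left(8 + 99^{2}\right) + 2 \cdot 15 \left(-4\right) \left(1 + 15 \left(-4\right)\right)} = \frac{1}{\left(8 + 9801\right) + 2 \left(-60\right) \left(1 - 60\right)} = \frac{1}{9809 + 2 \left(-60\right) \left(-59\right)} = \frac{1}{9809 + 7080} = \frac{1}{16889}$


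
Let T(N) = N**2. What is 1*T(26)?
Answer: 676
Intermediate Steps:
1*T(26) = 1*26**2 = 1*676 = 676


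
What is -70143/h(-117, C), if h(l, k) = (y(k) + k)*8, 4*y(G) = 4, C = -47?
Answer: 70143/368 ≈ 190.61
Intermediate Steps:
y(G) = 1 (y(G) = (1/4)*4 = 1)
h(l, k) = 8 + 8*k (h(l, k) = (1 + k)*8 = 8 + 8*k)
-70143/h(-117, C) = -70143/(8 + 8*(-47)) = -70143/(8 - 376) = -70143/(-368) = -70143*(-1/368) = 70143/368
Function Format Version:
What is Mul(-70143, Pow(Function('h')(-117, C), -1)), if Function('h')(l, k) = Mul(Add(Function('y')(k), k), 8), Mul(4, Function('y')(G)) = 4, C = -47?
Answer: Rational(70143, 368) ≈ 190.61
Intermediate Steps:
Function('y')(G) = 1 (Function('y')(G) = Mul(Rational(1, 4), 4) = 1)
Function('h')(l, k) = Add(8, Mul(8, k)) (Function('h')(l, k) = Mul(Add(1, k), 8) = Add(8, Mul(8, k)))
Mul(-70143, Pow(Function('h')(-117, C), -1)) = Mul(-70143, Pow(Add(8, Mul(8, -47)), -1)) = Mul(-70143, Pow(Add(8, -376), -1)) = Mul(-70143, Pow(-368, -1)) = Mul(-70143, Rational(-1, 368)) = Rational(70143, 368)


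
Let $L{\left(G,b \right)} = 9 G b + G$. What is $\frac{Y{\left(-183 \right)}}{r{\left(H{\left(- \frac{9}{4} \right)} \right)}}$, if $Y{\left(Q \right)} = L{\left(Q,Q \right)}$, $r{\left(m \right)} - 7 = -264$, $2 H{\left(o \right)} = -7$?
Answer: $- \frac{301218}{257} \approx -1172.1$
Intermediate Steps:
$H{\left(o \right)} = - \frac{7}{2}$ ($H{\left(o \right)} = \frac{1}{2} \left(-7\right) = - \frac{7}{2}$)
$L{\left(G,b \right)} = G + 9 G b$ ($L{\left(G,b \right)} = 9 G b + G = G + 9 G b$)
$r{\left(m \right)} = -257$ ($r{\left(m \right)} = 7 - 264 = -257$)
$Y{\left(Q \right)} = Q \left(1 + 9 Q\right)$
$\frac{Y{\left(-183 \right)}}{r{\left(H{\left(- \frac{9}{4} \right)} \right)}} = \frac{\left(-183\right) \left(1 + 9 \left(-183\right)\right)}{-257} = - 183 \left(1 - 1647\right) \left(- \frac{1}{257}\right) = \left(-183\right) \left(-1646\right) \left(- \frac{1}{257}\right) = 301218 \left(- \frac{1}{257}\right) = - \frac{301218}{257}$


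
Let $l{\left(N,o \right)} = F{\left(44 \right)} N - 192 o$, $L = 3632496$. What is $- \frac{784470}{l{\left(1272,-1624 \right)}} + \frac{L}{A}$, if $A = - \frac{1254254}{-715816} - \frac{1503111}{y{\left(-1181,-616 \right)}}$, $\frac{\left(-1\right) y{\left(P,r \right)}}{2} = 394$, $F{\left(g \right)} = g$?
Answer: $\frac{1120107505137562939}{589393469813424} \approx 1900.4$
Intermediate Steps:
$y{\left(P,r \right)} = -788$ ($y{\left(P,r \right)} = \left(-2\right) 394 = -788$)
$l{\left(N,o \right)} = - 192 o + 44 N$ ($l{\left(N,o \right)} = 44 N - 192 o = - 192 o + 44 N$)
$A = \frac{67308703483}{35253938}$ ($A = - \frac{1254254}{-715816} - \frac{1503111}{-788} = \left(-1254254\right) \left(- \frac{1}{715816}\right) - - \frac{1503111}{788} = \frac{627127}{357908} + \frac{1503111}{788} = \frac{67308703483}{35253938} \approx 1909.3$)
$- \frac{784470}{l{\left(1272,-1624 \right)}} + \frac{L}{A} = - \frac{784470}{\left(-192\right) \left(-1624\right) + 44 \cdot 1272} + \frac{3632496}{\frac{67308703483}{35253938}} = - \frac{784470}{311808 + 55968} + 3632496 \cdot \frac{35253938}{67308703483} = - \frac{784470}{367776} + \frac{18294255538464}{9615529069} = \left(-784470\right) \frac{1}{367776} + \frac{18294255538464}{9615529069} = - \frac{130745}{61296} + \frac{18294255538464}{9615529069} = \frac{1120107505137562939}{589393469813424}$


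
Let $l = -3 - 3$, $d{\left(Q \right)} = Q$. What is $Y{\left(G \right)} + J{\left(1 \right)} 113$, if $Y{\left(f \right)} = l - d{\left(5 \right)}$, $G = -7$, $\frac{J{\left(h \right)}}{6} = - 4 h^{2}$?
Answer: $-2723$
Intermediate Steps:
$J{\left(h \right)} = - 24 h^{2}$ ($J{\left(h \right)} = 6 \left(- 4 h^{2}\right) = - 24 h^{2}$)
$l = -6$ ($l = -3 - 3 = -6$)
$Y{\left(f \right)} = -11$ ($Y{\left(f \right)} = -6 - 5 = -11$)
$Y{\left(G \right)} + J{\left(1 \right)} 113 = -11 + - 24 \cdot 1^{2} \cdot 113 = -11 + \left(-24\right) 1 \cdot 113 = -11 - 2712 = -2723$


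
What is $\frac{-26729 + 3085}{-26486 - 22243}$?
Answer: $\frac{23644}{48729} \approx 0.48521$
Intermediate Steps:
$\frac{-26729 + 3085}{-26486 - 22243} = - \frac{23644}{-26486 - 22243} = - \frac{23644}{-48729} = \left(-23644\right) \left(- \frac{1}{48729}\right) = \frac{23644}{48729}$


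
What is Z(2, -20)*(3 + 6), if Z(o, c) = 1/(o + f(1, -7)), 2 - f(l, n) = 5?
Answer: -9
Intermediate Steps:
f(l, n) = -3 (f(l, n) = 2 - 1*5 = 2 - 5 = -3)
Z(o, c) = 1/(-3 + o) (Z(o, c) = 1/(o - 3) = 1/(-3 + o))
Z(2, -20)*(3 + 6) = (3 + 6)/(-3 + 2) = 9/(-1) = -1*9 = -9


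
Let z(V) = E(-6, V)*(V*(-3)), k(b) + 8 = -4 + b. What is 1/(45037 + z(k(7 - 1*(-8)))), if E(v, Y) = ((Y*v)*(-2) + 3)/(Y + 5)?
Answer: 8/359945 ≈ 2.2226e-5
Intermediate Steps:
E(v, Y) = (3 - 2*Y*v)/(5 + Y) (E(v, Y) = (-2*Y*v + 3)/(5 + Y) = (3 - 2*Y*v)/(5 + Y))
k(b) = -12 + b (k(b) = -8 + (-4 + b) = -12 + b)
z(V) = -3*V*(3 + 12*V)/(5 + V) (z(V) = ((3 - 2*V*(-6))/(5 + V))*(V*(-3)) = ((3 + 12*V)/(5 + V))*(-3*V) = -3*V*(3 + 12*V)/(5 + V))
1/(45037 + z(k(7 - 1*(-8)))) = 1/(45037 + 9*(-12 + (7 - 1*(-8)))*(-1 - 4*(-12 + (7 - 1*(-8))))/(5 + (-12 + (7 - 1*(-8))))) = 1/(45037 + 9*(-12 + (7 + 8))*(-1 - 4*(-12 + (7 + 8)))/(5 + (-12 + (7 + 8)))) = 1/(45037 + 9*(-12 + 15)*(-1 - 4*(-12 + 15))/(5 + (-12 + 15))) = 1/(45037 + 9*3*(-1 - 4*3)/(5 + 3)) = 1/(45037 + 9*3*(-1 - 12)/8) = 1/(45037 + 9*3*(⅛)*(-13)) = 1/(45037 - 351/8) = 1/(359945/8) = 8/359945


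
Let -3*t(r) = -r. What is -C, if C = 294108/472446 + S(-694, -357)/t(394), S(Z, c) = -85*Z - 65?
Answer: -13938753367/31023954 ≈ -449.29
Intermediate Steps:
t(r) = r/3 (t(r) = -(-1)*r/3 = r/3)
S(Z, c) = -65 - 85*Z
C = 13938753367/31023954 (C = 294108/472446 + (-65 - 85*(-694))/(((⅓)*394)) = 294108*(1/472446) + (-65 + 58990)/(394/3) = 49018/78741 + 58925*(3/394) = 49018/78741 + 176775/394 = 13938753367/31023954 ≈ 449.29)
-C = -1*13938753367/31023954 = -13938753367/31023954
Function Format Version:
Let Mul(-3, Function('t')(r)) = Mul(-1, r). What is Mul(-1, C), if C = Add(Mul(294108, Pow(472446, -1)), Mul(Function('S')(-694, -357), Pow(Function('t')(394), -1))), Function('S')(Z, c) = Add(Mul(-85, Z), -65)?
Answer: Rational(-13938753367, 31023954) ≈ -449.29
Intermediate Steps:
Function('t')(r) = Mul(Rational(1, 3), r) (Function('t')(r) = Mul(Rational(-1, 3), Mul(-1, r)) = Mul(Rational(1, 3), r))
Function('S')(Z, c) = Add(-65, Mul(-85, Z))
C = Rational(13938753367, 31023954) (C = Add(Mul(294108, Pow(472446, -1)), Mul(Add(-65, Mul(-85, -694)), Pow(Mul(Rational(1, 3), 394), -1))) = Add(Mul(294108, Rational(1, 472446)), Mul(Add(-65, 58990), Pow(Rational(394, 3), -1))) = Add(Rational(49018, 78741), Mul(58925, Rational(3, 394))) = Add(Rational(49018, 78741), Rational(176775, 394)) = Rational(13938753367, 31023954) ≈ 449.29)
Mul(-1, C) = Mul(-1, Rational(13938753367, 31023954)) = Rational(-13938753367, 31023954)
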